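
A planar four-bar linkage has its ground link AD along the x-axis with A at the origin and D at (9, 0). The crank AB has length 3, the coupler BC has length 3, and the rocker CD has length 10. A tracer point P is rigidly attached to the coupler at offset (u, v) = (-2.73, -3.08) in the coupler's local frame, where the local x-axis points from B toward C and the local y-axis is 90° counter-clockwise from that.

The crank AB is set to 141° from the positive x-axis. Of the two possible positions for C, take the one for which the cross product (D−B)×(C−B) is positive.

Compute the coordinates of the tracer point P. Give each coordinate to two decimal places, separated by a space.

A=(0,0), D=(9.00,0)
B = A + 3.00·(cos141°, sin141°) = (-2.3314, 1.8880)
|BD| = 11.4876
circle(B,3.00) ∩ circle(D,10.00): a=1.7830, h=2.4126
  candidates: C₊=(-0.1761,3.9747) cross=27.715; C₋=(-0.9691,-0.7849) cross=-27.715
  mode + wants cross > 0 → take C=(-0.1761,3.9747) (cross=27.715)
ex = (C−B)/|BC| = (0.7184,0.6956); ey = (-0.6956,0.7184)
P = B + -2.73·ex + -3.08·ey = (-2.1503,-2.2238)

-2.15 -2.22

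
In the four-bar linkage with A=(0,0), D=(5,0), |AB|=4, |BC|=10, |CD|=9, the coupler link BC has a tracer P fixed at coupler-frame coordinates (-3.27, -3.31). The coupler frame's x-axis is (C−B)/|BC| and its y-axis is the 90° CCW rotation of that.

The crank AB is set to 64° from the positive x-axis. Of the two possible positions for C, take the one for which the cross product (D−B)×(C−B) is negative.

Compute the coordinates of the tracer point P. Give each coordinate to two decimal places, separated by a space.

A=(0,0), D=(5.00,0)
B = A + 4.00·(cos64°, sin64°) = (1.7535, 3.5952)
|BD| = 4.8441
circle(B,10.00) ∩ circle(D,9.00): a=4.3832, h=8.9882
  candidates: C₊=(11.3620,6.3660) cross=43.540; C₋=(-1.9797,-5.6818) cross=-43.540
  mode - wants cross < 0 → take C=(-1.9797,-5.6818) (cross=-43.540)
ex = (C−B)/|BC| = (-0.3733,-0.9277); ey = (0.9277,-0.3733)
P = B + -3.27·ex + -3.31·ey = (-0.0964,7.8645)

-0.10 7.86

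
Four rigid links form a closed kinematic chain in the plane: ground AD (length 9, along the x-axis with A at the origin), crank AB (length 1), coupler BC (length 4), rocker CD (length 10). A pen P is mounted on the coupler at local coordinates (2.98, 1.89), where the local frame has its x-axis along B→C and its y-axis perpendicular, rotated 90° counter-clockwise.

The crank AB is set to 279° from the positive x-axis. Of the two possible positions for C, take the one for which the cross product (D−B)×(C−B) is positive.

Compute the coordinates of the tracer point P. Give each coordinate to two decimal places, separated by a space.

A=(0,0), D=(9.00,0)
B = A + 1.00·(cos279°, sin279°) = (0.1564, -0.9877)
|BD| = 8.8985
circle(B,4.00) ∩ circle(D,10.00): a=-0.2706, h=3.9908
  candidates: C₊=(-0.5554,2.9485) cross=35.513; C₋=(0.3305,-4.9839) cross=-35.513
  mode + wants cross > 0 → take C=(-0.5554,2.9485) (cross=35.513)
ex = (C−B)/|BC| = (-0.1780,0.9840); ey = (-0.9840,-0.1780)
P = B + 2.98·ex + 1.89·ey = (-2.2337,1.6084)

-2.23 1.61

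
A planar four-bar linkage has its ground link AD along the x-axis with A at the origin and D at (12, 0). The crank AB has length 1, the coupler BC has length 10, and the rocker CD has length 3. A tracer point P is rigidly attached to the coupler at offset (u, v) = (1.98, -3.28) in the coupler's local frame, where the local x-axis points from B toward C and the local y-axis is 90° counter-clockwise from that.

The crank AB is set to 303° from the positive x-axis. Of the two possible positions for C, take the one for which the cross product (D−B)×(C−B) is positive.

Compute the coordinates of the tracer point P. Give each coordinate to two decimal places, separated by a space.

3.45 -3.34

A=(0,0), D=(12.00,0)
B = A + 1.00·(cos303°, sin303°) = (0.5446, -0.8387)
|BD| = 11.4860
circle(B,10.00) ∩ circle(D,3.00): a=9.7043, h=2.4136
  candidates: C₊=(10.0468,2.2771) cross=27.723; C₋=(10.3993,-2.5373) cross=-27.723
  mode + wants cross > 0 → take C=(10.0468,2.2771) (cross=27.723)
ex = (C−B)/|BC| = (0.9502,0.3116); ey = (-0.3116,0.9502)
P = B + 1.98·ex + -3.28·ey = (3.4480,-3.3385)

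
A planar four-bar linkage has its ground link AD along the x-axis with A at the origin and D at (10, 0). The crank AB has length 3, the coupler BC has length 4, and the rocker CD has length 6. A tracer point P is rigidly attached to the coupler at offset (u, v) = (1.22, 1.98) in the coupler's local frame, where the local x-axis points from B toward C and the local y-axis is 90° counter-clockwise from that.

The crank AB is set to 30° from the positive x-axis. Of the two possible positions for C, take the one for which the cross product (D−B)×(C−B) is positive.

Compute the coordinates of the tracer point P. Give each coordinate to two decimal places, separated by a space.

2.23 3.80

A=(0,0), D=(10.00,0)
B = A + 3.00·(cos30°, sin30°) = (2.5981, 1.5000)
|BD| = 7.5524
circle(B,4.00) ∩ circle(D,6.00): a=2.4521, h=3.1602
  candidates: C₊=(5.6290,4.1103) cross=23.867; C₋=(4.3737,-2.0843) cross=-23.867
  mode + wants cross > 0 → take C=(5.6290,4.1103) (cross=23.867)
ex = (C−B)/|BC| = (0.7577,0.6526); ey = (-0.6526,0.7577)
P = B + 1.22·ex + 1.98·ey = (2.2304,3.7964)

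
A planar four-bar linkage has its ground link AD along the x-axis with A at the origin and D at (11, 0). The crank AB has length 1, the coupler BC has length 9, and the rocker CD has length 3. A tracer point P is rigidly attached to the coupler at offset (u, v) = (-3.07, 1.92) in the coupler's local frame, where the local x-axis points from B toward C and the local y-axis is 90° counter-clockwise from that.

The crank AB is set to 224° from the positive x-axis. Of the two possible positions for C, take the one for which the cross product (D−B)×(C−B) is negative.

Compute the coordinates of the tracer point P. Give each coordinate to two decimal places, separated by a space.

A=(0,0), D=(11.00,0)
B = A + 1.00·(cos224°, sin224°) = (-0.7193, -0.6947)
|BD| = 11.7399
circle(B,9.00) ∩ circle(D,3.00): a=8.9364, h=1.0679
  candidates: C₊=(8.1382,0.9002) cross=12.537; C₋=(8.2646,-1.2319) cross=-12.537
  mode - wants cross < 0 → take C=(8.2646,-1.2319) (cross=-12.537)
ex = (C−B)/|BC| = (0.9982,-0.0597); ey = (0.0597,0.9982)
P = B + -3.07·ex + 1.92·ey = (-3.6692,1.4052)

-3.67 1.41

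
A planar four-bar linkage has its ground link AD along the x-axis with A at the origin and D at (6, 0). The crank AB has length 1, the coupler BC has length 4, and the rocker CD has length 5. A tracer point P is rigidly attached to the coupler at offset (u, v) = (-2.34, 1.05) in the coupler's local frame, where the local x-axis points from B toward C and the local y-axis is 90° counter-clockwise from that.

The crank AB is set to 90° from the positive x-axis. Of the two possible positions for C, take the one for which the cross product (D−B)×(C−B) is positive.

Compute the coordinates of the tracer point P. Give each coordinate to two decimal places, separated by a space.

-2.39 0.07

A=(0,0), D=(6.00,0)
B = A + 1.00·(cos90°, sin90°) = (0.0000, 1.0000)
|BD| = 6.0828
circle(B,4.00) ∩ circle(D,5.00): a=2.3016, h=3.2715
  candidates: C₊=(2.8081,3.8486) cross=19.900; C₋=(1.7324,-2.6054) cross=-19.900
  mode + wants cross > 0 → take C=(2.8081,3.8486) (cross=19.900)
ex = (C−B)/|BC| = (0.7020,0.7122); ey = (-0.7122,0.7020)
P = B + -2.34·ex + 1.05·ey = (-2.3905,0.0707)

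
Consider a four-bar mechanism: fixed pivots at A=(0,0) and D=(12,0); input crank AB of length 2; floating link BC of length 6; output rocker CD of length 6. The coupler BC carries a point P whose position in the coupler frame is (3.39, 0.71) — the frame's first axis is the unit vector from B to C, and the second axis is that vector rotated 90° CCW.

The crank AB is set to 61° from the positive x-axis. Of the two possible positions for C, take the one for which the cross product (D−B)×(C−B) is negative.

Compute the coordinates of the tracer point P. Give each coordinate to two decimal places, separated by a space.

4.25 0.64

A=(0,0), D=(12.00,0)
B = A + 2.00·(cos61°, sin61°) = (0.9696, 1.7492)
|BD| = 11.1682
circle(B,6.00) ∩ circle(D,6.00): a=5.5841, h=2.1949
  candidates: C₊=(6.8286,3.0425) cross=24.513; C₋=(6.1410,-1.2932) cross=-24.513
  mode - wants cross < 0 → take C=(6.1410,-1.2932) (cross=-24.513)
ex = (C−B)/|BC| = (0.8619,-0.5071); ey = (0.5071,0.8619)
P = B + 3.39·ex + 0.71·ey = (4.2515,0.6422)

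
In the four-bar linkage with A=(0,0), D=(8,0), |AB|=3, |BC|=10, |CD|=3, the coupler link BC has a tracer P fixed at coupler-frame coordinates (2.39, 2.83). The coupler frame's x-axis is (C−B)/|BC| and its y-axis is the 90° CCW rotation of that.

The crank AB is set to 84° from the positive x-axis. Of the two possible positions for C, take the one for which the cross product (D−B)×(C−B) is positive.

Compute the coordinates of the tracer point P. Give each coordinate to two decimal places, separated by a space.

2.98 5.56

A=(0,0), D=(8.00,0)
B = A + 3.00·(cos84°, sin84°) = (0.3136, 2.9836)
|BD| = 8.2452
circle(B,10.00) ∩ circle(D,3.00): a=9.6410, h=2.6555
  candidates: C₊=(10.2621,1.9705) cross=21.895; C₋=(8.3403,-2.9806) cross=-21.895
  mode + wants cross > 0 → take C=(10.2621,1.9705) (cross=21.895)
ex = (C−B)/|BC| = (0.9949,-0.1013); ey = (0.1013,0.9949)
P = B + 2.39·ex + 2.83·ey = (2.9780,5.5569)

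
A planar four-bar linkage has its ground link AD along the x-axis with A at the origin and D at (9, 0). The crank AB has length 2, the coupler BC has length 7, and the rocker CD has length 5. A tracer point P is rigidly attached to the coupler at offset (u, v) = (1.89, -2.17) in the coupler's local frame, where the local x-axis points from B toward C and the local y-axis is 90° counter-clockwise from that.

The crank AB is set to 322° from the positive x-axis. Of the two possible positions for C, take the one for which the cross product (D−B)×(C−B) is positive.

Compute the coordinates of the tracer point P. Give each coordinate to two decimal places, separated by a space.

4.45 -1.20

A=(0,0), D=(9.00,0)
B = A + 2.00·(cos322°, sin322°) = (1.5760, -1.2313)
|BD| = 7.5254
circle(B,7.00) ∩ circle(D,5.00): a=5.3573, h=4.5055
  candidates: C₊=(6.1239,4.0900) cross=33.906; C₋=(7.5983,-4.7995) cross=-33.906
  mode + wants cross > 0 → take C=(6.1239,4.0900) (cross=33.906)
ex = (C−B)/|BC| = (0.6497,0.7602); ey = (-0.7602,0.6497)
P = B + 1.89·ex + -2.17·ey = (4.4536,-1.2044)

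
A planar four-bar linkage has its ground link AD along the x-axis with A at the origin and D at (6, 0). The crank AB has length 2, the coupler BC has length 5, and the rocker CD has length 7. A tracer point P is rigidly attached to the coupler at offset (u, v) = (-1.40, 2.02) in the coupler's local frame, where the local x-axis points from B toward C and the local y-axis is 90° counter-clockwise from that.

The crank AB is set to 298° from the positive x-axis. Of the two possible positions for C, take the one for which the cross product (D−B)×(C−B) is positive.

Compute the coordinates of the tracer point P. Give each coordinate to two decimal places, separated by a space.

-0.68 -3.62

A=(0,0), D=(6.00,0)
B = A + 2.00·(cos298°, sin298°) = (0.9389, -1.7659)
|BD| = 5.3603
circle(B,5.00) ∩ circle(D,7.00): a=0.4415, h=4.9805
  candidates: C₊=(-0.2850,3.0820) cross=26.697; C₋=(2.9965,-6.3229) cross=-26.697
  mode + wants cross > 0 → take C=(-0.2850,3.0820) (cross=26.697)
ex = (C−B)/|BC| = (-0.2448,0.9696); ey = (-0.9696,-0.2448)
P = B + -1.40·ex + 2.02·ey = (-0.6769,-3.6178)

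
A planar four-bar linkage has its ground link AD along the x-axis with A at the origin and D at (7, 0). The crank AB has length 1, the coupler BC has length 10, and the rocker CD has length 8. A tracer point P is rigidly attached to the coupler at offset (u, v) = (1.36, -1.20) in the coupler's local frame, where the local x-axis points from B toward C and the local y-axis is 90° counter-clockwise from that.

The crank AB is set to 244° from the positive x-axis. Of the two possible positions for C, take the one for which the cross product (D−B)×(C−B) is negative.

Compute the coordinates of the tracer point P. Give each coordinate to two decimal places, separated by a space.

-0.33 -2.71

A=(0,0), D=(7.00,0)
B = A + 1.00·(cos244°, sin244°) = (-0.4384, -0.8988)
|BD| = 7.4925
circle(B,10.00) ∩ circle(D,8.00): a=6.1486, h=7.8863
  candidates: C₊=(4.7198,7.6682) cross=59.088; C₋=(6.6119,-7.9906) cross=-59.088
  mode - wants cross < 0 → take C=(6.6119,-7.9906) (cross=-59.088)
ex = (C−B)/|BC| = (0.7050,-0.7092); ey = (0.7092,0.7050)
P = B + 1.36·ex + -1.20·ey = (-0.3305,-2.7093)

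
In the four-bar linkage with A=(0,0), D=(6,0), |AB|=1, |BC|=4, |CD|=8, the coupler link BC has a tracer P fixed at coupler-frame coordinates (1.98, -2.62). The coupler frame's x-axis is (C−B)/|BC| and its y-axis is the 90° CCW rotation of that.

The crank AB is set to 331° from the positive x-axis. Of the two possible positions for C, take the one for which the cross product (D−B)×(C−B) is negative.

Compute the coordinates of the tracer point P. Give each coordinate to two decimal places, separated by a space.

A=(0,0), D=(6.00,0)
B = A + 1.00·(cos331°, sin331°) = (0.8746, -0.4848)
|BD| = 5.1483
circle(B,4.00) ∩ circle(D,8.00): a=-2.0876, h=3.4120
  candidates: C₊=(-1.5251,2.7154) cross=17.566; C₋=(-0.8824,-4.0782) cross=-17.566
  mode - wants cross < 0 → take C=(-0.8824,-4.0782) (cross=-17.566)
ex = (C−B)/|BC| = (-0.4393,-0.8984); ey = (0.8984,-0.4393)
P = B + 1.98·ex + -2.62·ey = (-2.3488,-1.1127)

-2.35 -1.11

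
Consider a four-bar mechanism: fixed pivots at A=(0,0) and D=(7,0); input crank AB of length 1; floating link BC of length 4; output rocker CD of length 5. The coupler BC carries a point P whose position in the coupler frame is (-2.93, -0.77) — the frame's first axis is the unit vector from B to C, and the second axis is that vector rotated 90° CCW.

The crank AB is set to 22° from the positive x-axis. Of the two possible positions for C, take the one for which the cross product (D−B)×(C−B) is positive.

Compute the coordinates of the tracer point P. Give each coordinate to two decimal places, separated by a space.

A=(0,0), D=(7.00,0)
B = A + 1.00·(cos22°, sin22°) = (0.9272, 0.3746)
|BD| = 6.0844
circle(B,4.00) ∩ circle(D,5.00): a=2.3026, h=3.2708
  candidates: C₊=(3.4268,3.4974) cross=19.901; C₋=(3.0240,-3.0318) cross=-19.901
  mode + wants cross > 0 → take C=(3.4268,3.4974) (cross=19.901)
ex = (C−B)/|BC| = (0.6249,0.7807); ey = (-0.7807,0.6249)
P = B + -2.93·ex + -0.77·ey = (-0.3026,-2.3940)

-0.30 -2.39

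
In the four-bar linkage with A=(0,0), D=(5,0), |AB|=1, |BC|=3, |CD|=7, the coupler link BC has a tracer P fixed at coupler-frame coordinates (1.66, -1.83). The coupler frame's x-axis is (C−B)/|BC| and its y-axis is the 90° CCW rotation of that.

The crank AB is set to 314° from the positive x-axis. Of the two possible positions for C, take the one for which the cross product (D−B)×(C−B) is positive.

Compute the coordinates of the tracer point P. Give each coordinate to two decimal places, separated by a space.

A=(0,0), D=(5.00,0)
B = A + 1.00·(cos314°, sin314°) = (0.6947, -0.7193)
|BD| = 4.3650
circle(B,3.00) ∩ circle(D,7.00): a=-2.3994, h=1.8008
  candidates: C₊=(-1.9687,0.6615) cross=7.861; C₋=(-1.3751,-2.8910) cross=-7.861
  mode + wants cross > 0 → take C=(-1.9687,0.6615) (cross=7.861)
ex = (C−B)/|BC| = (-0.8878,0.4603); ey = (-0.4603,-0.8878)
P = B + 1.66·ex + -1.83·ey = (0.0632,1.6693)

0.06 1.67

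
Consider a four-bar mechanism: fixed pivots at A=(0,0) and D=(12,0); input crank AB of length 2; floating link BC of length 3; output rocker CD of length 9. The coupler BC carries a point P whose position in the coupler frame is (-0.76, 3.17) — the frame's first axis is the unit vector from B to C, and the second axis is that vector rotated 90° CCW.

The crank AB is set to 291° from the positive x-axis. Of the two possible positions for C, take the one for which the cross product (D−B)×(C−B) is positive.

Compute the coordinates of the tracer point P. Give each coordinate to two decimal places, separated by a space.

A=(0,0), D=(12.00,0)
B = A + 2.00·(cos291°, sin291°) = (0.7167, -1.8672)
|BD| = 11.4367
circle(B,3.00) ∩ circle(D,9.00): a=2.5706, h=1.5466
  candidates: C₊=(3.0003,0.0784) cross=17.688; C₋=(3.5053,-2.9734) cross=-17.688
  mode + wants cross > 0 → take C=(3.0003,0.0784) (cross=17.688)
ex = (C−B)/|BC| = (0.7612,0.6485); ey = (-0.6485,0.7612)
P = B + -0.76·ex + 3.17·ey = (-1.9176,0.0530)

-1.92 0.05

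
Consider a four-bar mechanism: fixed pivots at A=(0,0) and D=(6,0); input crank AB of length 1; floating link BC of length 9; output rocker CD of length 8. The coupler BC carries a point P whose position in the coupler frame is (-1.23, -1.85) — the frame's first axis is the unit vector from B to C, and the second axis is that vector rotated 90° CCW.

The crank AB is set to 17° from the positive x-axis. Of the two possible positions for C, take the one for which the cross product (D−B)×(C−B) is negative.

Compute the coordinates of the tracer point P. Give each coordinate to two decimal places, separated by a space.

A=(0,0), D=(6.00,0)
B = A + 1.00·(cos17°, sin17°) = (0.9563, 0.2924)
|BD| = 5.0522
circle(B,9.00) ∩ circle(D,8.00): a=4.2085, h=7.9554
  candidates: C₊=(5.6182,7.9909) cross=40.192; C₋=(4.6974,-7.8932) cross=-40.192
  mode - wants cross < 0 → take C=(4.6974,-7.8932) (cross=-40.192)
ex = (C−B)/|BC| = (0.4157,-0.9095); ey = (0.9095,0.4157)
P = B + -1.23·ex + -1.85·ey = (-1.2376,0.6421)

-1.24 0.64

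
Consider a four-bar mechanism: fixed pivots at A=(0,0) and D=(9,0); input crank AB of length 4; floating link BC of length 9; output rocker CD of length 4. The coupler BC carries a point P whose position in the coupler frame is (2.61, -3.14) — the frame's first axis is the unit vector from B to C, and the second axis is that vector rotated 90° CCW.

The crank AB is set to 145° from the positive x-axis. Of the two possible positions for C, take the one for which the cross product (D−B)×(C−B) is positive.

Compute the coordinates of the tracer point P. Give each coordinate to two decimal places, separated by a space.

-0.67 -0.85

A=(0,0), D=(9.00,0)
B = A + 4.00·(cos145°, sin145°) = (-3.2766, 2.2943)
|BD| = 12.4892
circle(B,9.00) ∩ circle(D,4.00): a=8.8468, h=1.6533
  candidates: C₊=(5.7234,2.2943) cross=20.649; C₋=(5.1159,-0.9561) cross=-20.649
  mode + wants cross > 0 → take C=(5.7234,2.2943) (cross=20.649)
ex = (C−B)/|BC| = (1.0000,-0.0000); ey = (0.0000,1.0000)
P = B + 2.61·ex + -3.14·ey = (-0.6666,-0.8457)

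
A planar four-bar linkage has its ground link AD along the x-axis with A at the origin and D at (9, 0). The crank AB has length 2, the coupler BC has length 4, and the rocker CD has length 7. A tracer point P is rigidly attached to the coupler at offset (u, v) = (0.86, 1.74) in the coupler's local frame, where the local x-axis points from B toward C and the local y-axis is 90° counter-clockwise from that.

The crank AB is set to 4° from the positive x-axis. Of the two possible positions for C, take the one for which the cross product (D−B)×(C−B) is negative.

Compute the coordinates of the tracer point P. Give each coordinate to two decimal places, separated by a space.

3.90 -0.22

A=(0,0), D=(9.00,0)
B = A + 2.00·(cos4°, sin4°) = (1.9951, 0.1395)
|BD| = 7.0063
circle(B,4.00) ∩ circle(D,7.00): a=1.1481, h=3.8317
  candidates: C₊=(3.2193,3.9476) cross=26.846; C₋=(3.0667,-3.7143) cross=-26.846
  mode - wants cross < 0 → take C=(3.0667,-3.7143) (cross=-26.846)
ex = (C−B)/|BC| = (0.2679,-0.9634); ey = (0.9634,0.2679)
P = B + 0.86·ex + 1.74·ey = (3.9019,-0.2229)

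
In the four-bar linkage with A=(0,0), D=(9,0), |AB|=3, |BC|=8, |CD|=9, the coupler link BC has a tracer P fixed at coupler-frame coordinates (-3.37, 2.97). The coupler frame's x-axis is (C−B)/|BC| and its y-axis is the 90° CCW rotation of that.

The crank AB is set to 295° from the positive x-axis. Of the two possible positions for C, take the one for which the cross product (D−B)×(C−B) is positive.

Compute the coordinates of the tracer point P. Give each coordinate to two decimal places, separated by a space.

-1.88 -5.92

A=(0,0), D=(9.00,0)
B = A + 3.00·(cos295°, sin295°) = (1.2679, -2.7189)
|BD| = 8.1963
circle(B,8.00) ∩ circle(D,9.00): a=3.0611, h=7.3912
  candidates: C₊=(1.7037,5.2692) cross=60.580; C₋=(6.6075,-8.6762) cross=-60.580
  mode + wants cross > 0 → take C=(1.7037,5.2692) (cross=60.580)
ex = (C−B)/|BC| = (0.0545,0.9985); ey = (-0.9985,0.0545)
P = B + -3.37·ex + 2.97·ey = (-1.8813,-5.9221)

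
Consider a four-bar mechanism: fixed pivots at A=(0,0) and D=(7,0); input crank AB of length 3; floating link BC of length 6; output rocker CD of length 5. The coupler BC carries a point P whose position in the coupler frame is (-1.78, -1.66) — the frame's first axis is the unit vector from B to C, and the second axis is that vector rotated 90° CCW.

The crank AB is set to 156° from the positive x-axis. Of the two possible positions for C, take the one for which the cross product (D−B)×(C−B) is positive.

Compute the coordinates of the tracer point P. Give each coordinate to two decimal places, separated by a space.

A=(0,0), D=(7.00,0)
B = A + 3.00·(cos156°, sin156°) = (-2.7406, 1.2202)
|BD| = 9.8168
circle(B,6.00) ∩ circle(D,5.00): a=5.4686, h=2.4686
  candidates: C₊=(2.9924,2.9899) cross=24.233; C₋=(2.3788,-1.9090) cross=-24.233
  mode + wants cross > 0 → take C=(2.9924,2.9899) (cross=24.233)
ex = (C−B)/|BC| = (0.9555,0.2949); ey = (-0.2949,0.9555)
P = B + -1.78·ex + -1.66·ey = (-3.9518,-0.8909)

-3.95 -0.89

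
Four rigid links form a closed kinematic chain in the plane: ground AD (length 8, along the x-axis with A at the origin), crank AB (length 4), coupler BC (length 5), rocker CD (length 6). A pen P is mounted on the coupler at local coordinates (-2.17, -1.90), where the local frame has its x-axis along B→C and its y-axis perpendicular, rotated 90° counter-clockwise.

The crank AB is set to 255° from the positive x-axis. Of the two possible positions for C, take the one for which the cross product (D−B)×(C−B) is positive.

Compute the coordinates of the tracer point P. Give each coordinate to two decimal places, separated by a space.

-0.84 -6.74

A=(0,0), D=(8.00,0)
B = A + 4.00·(cos255°, sin255°) = (-1.0353, -3.8637)
|BD| = 9.8267
circle(B,5.00) ∩ circle(D,6.00): a=4.3537, h=2.4588
  candidates: C₊=(2.0010,0.1088) cross=24.162; C₋=(3.9345,-4.4127) cross=-24.162
  mode + wants cross > 0 → take C=(2.0010,0.1088) (cross=24.162)
ex = (C−B)/|BC| = (0.6073,0.7945); ey = (-0.7945,0.6073)
P = B + -2.17·ex + -1.90·ey = (-0.8434,-6.7416)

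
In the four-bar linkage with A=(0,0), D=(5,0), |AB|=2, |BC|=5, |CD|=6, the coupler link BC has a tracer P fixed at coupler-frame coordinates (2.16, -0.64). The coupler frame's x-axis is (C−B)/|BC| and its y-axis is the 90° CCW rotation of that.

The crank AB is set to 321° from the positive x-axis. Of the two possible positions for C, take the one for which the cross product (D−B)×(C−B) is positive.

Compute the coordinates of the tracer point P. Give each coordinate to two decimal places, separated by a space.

A=(0,0), D=(5.00,0)
B = A + 2.00·(cos321°, sin321°) = (1.5543, -1.2586)
|BD| = 3.6684
circle(B,5.00) ∩ circle(D,6.00): a=0.3349, h=4.9888
  candidates: C₊=(0.1572,3.5422) cross=18.301; C₋=(3.5805,-5.8297) cross=-18.301
  mode + wants cross > 0 → take C=(0.1572,3.5422) (cross=18.301)
ex = (C−B)/|BC| = (-0.2794,0.9602); ey = (-0.9602,-0.2794)
P = B + 2.16·ex + -0.64·ey = (1.5653,0.9942)

1.57 0.99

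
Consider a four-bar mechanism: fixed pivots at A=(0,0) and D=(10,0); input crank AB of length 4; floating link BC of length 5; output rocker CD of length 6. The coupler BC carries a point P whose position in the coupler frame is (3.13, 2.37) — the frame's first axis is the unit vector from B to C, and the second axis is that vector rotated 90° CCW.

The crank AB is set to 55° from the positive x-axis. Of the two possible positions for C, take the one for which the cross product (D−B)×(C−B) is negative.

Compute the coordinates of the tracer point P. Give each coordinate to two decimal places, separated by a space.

5.66 1.25

A=(0,0), D=(10.00,0)
B = A + 4.00·(cos55°, sin55°) = (2.2943, 3.2766)
|BD| = 8.3734
circle(B,5.00) ∩ circle(D,6.00): a=3.5299, h=3.5412
  candidates: C₊=(6.9284,5.1542) cross=29.652; C₋=(4.1570,-1.3635) cross=-29.652
  mode - wants cross < 0 → take C=(4.1570,-1.3635) (cross=-29.652)
ex = (C−B)/|BC| = (0.3725,-0.9280); ey = (0.9280,0.3725)
P = B + 3.13·ex + 2.37·ey = (5.6597,1.2548)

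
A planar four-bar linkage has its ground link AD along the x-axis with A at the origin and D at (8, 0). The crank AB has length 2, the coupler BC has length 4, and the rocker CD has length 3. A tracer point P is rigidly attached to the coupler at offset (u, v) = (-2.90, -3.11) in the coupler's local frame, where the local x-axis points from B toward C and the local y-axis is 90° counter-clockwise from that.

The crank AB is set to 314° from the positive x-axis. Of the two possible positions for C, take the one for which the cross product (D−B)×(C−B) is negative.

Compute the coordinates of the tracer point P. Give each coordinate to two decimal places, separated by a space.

A=(0,0), D=(8.00,0)
B = A + 2.00·(cos314°, sin314°) = (1.3893, -1.4387)
|BD| = 6.7654
circle(B,4.00) ∩ circle(D,3.00): a=3.9000, h=0.8886
  candidates: C₊=(5.0112,0.2590) cross=6.012; C₋=(5.3891,-1.4776) cross=-6.012
  mode - wants cross < 0 → take C=(5.3891,-1.4776) (cross=-6.012)
ex = (C−B)/|BC| = (1.0000,-0.0097); ey = (0.0097,1.0000)
P = B + -2.90·ex + -3.11·ey = (-1.5408,-4.5203)

-1.54 -4.52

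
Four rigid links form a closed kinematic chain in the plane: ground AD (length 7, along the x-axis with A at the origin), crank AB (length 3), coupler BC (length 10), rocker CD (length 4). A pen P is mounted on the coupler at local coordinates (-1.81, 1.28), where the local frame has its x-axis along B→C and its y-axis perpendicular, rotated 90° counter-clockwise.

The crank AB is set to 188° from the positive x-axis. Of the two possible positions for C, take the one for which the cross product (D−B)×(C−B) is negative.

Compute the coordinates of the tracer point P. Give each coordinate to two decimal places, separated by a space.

-4.21 1.42

A=(0,0), D=(7.00,0)
B = A + 3.00·(cos188°, sin188°) = (-2.9708, -0.4175)
|BD| = 9.9795
circle(B,10.00) ∩ circle(D,4.00): a=9.1984, h=3.9230
  candidates: C₊=(6.0554,3.8869) cross=39.150; C₋=(6.3837,-3.9522) cross=-39.150
  mode - wants cross < 0 → take C=(6.3837,-3.9522) (cross=-39.150)
ex = (C−B)/|BC| = (0.9354,-0.3535); ey = (0.3535,0.9354)
P = B + -1.81·ex + 1.28·ey = (-4.2115,1.4196)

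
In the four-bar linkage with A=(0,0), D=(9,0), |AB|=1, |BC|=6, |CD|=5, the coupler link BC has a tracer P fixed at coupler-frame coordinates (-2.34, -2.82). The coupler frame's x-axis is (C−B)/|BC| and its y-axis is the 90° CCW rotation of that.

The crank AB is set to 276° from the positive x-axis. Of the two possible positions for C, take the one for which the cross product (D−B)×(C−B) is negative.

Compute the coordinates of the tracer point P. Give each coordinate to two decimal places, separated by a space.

-3.22 -2.53

A=(0,0), D=(9.00,0)
B = A + 1.00·(cos276°, sin276°) = (0.1045, -0.9945)
|BD| = 8.9509
circle(B,6.00) ∩ circle(D,5.00): a=5.0899, h=3.1769
  candidates: C₊=(4.8099,2.7283) cross=28.436; C₋=(5.5159,-3.5862) cross=-28.436
  mode - wants cross < 0 → take C=(5.5159,-3.5862) (cross=-28.436)
ex = (C−B)/|BC| = (0.9019,-0.4320); ey = (0.4320,0.9019)
P = B + -2.34·ex + -2.82·ey = (-3.2240,-2.5271)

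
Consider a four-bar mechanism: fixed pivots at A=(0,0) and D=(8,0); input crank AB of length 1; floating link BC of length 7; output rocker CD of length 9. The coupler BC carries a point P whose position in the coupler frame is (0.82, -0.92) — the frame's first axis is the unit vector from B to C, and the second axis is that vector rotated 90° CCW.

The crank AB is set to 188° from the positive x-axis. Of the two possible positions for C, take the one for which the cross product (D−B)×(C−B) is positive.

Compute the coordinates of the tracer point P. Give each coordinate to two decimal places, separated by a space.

0.17 0.28

A=(0,0), D=(8.00,0)
B = A + 1.00·(cos188°, sin188°) = (-0.9903, -0.1392)
|BD| = 8.9913
circle(B,7.00) ∩ circle(D,9.00): a=2.7162, h=6.4515
  candidates: C₊=(1.6257,6.3536) cross=58.008; C₋=(1.8255,-6.5479) cross=-58.008
  mode + wants cross > 0 → take C=(1.6257,6.3536) (cross=58.008)
ex = (C−B)/|BC| = (0.3737,0.9275); ey = (-0.9275,0.3737)
P = B + 0.82·ex + -0.92·ey = (0.1695,0.2776)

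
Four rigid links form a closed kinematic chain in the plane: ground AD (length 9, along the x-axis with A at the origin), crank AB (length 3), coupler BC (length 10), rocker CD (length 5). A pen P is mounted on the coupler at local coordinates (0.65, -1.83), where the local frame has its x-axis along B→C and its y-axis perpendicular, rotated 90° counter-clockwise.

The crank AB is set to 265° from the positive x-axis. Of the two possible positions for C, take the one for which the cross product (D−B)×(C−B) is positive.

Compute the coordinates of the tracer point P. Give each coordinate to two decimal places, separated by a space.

A=(0,0), D=(9.00,0)
B = A + 3.00·(cos265°, sin265°) = (-0.2615, -2.9886)
|BD| = 9.7317
circle(B,10.00) ∩ circle(D,5.00): a=8.7192, h=4.8964
  candidates: C₊=(6.5328,4.3489) cross=47.651; C₋=(9.5401,-4.9707) cross=-47.651
  mode + wants cross > 0 → take C=(6.5328,4.3489) (cross=47.651)
ex = (C−B)/|BC| = (0.6794,0.7337); ey = (-0.7337,0.6794)
P = B + 0.65·ex + -1.83·ey = (1.5229,-3.7550)

1.52 -3.75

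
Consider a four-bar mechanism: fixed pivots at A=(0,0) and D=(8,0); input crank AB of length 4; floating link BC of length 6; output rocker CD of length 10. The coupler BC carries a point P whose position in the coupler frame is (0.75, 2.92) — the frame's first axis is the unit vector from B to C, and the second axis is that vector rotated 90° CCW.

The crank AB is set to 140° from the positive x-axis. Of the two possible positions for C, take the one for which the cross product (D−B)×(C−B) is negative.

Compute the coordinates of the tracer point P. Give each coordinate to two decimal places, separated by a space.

-0.05 2.62

A=(0,0), D=(8.00,0)
B = A + 4.00·(cos140°, sin140°) = (-3.0642, 2.5712)
|BD| = 11.3590
circle(B,6.00) ∩ circle(D,10.00): a=2.8623, h=5.2732
  candidates: C₊=(0.9175,7.0596) cross=59.899; C₋=(-1.4697,-3.2131) cross=-59.899
  mode - wants cross < 0 → take C=(-1.4697,-3.2131) (cross=-59.899)
ex = (C−B)/|BC| = (0.2657,-0.9640); ey = (0.9640,0.2657)
P = B + 0.75·ex + 2.92·ey = (-0.0499,2.6241)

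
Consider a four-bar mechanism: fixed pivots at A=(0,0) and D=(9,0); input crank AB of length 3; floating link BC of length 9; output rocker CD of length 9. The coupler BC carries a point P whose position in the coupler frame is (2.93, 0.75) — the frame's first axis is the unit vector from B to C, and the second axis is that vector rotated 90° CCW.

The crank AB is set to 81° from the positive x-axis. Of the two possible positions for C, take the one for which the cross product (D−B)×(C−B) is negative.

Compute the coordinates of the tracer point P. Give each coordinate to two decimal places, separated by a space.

A=(0,0), D=(9.00,0)
B = A + 3.00·(cos81°, sin81°) = (0.4693, 2.9631)
|BD| = 9.0306
circle(B,9.00) ∩ circle(D,9.00): a=4.5153, h=7.7854
  candidates: C₊=(7.2891,8.8359) cross=70.307; C₋=(2.1802,-5.8728) cross=-70.307
  mode - wants cross < 0 → take C=(2.1802,-5.8728) (cross=-70.307)
ex = (C−B)/|BC| = (0.1901,-0.9818); ey = (0.9818,0.1901)
P = B + 2.93·ex + 0.75·ey = (1.7626,0.2291)

1.76 0.23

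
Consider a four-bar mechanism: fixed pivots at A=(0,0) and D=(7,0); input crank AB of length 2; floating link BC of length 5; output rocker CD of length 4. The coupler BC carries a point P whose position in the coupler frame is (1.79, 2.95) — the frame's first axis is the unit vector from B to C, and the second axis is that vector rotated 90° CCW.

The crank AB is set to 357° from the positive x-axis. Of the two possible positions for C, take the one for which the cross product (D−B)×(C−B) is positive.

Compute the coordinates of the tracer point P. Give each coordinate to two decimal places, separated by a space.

A=(0,0), D=(7.00,0)
B = A + 2.00·(cos357°, sin357°) = (1.9973, -0.1047)
|BD| = 5.0038
circle(B,5.00) ∩ circle(D,4.00): a=3.4012, h=3.6649
  candidates: C₊=(5.3211,3.6306) cross=18.339; C₋=(5.4744,-3.6976) cross=-18.339
  mode + wants cross > 0 → take C=(5.3211,3.6306) (cross=18.339)
ex = (C−B)/|BC| = (0.6648,0.7471); ey = (-0.7471,0.6648)
P = B + 1.79·ex + 2.95·ey = (0.9834,3.1936)

0.98 3.19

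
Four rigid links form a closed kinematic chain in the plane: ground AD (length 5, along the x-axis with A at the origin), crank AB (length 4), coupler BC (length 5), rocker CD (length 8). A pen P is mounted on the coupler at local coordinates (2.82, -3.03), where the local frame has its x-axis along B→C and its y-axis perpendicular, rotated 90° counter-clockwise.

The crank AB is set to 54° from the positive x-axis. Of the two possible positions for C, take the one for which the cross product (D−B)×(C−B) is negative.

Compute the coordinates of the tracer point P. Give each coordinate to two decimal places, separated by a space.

-0.88 5.82

A=(0,0), D=(5.00,0)
B = A + 4.00·(cos54°, sin54°) = (2.3511, 3.2361)
|BD| = 4.1819
circle(B,5.00) ∩ circle(D,8.00): a=-2.5719, h=4.2878
  candidates: C₊=(4.0400,7.9422) cross=17.931; C₋=(-2.5959,2.5104) cross=-17.931
  mode - wants cross < 0 → take C=(-2.5959,2.5104) (cross=-17.931)
ex = (C−B)/|BC| = (-0.9894,-0.1451); ey = (0.1451,-0.9894)
P = B + 2.82·ex + -3.03·ey = (-0.8788,5.8247)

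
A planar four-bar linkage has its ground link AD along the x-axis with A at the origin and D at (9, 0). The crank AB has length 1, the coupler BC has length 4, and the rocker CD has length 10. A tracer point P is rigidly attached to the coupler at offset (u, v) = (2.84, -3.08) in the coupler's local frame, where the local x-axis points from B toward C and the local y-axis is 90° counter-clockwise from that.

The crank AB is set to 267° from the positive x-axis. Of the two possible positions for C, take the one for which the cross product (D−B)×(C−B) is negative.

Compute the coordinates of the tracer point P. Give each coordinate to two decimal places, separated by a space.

A=(0,0), D=(9.00,0)
B = A + 1.00·(cos267°, sin267°) = (-0.0523, -0.9986)
|BD| = 9.1073
circle(B,4.00) ∩ circle(D,10.00): a=-0.0581, h=3.9996
  candidates: C₊=(-0.5486,2.9705) cross=36.425; C₋=(0.3285,-4.9805) cross=-36.425
  mode - wants cross < 0 → take C=(0.3285,-4.9805) (cross=-36.425)
ex = (C−B)/|BC| = (0.0952,-0.9955); ey = (0.9955,0.0952)
P = B + 2.84·ex + -3.08·ey = (-2.8480,-4.1190)

-2.85 -4.12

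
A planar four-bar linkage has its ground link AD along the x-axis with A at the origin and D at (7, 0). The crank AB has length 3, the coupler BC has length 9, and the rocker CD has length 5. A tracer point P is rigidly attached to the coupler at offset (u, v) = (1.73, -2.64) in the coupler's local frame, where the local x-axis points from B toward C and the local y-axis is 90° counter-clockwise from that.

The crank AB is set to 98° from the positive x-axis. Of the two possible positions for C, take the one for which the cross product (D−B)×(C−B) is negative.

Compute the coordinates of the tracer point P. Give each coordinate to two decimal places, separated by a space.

-1.61 0.05

A=(0,0), D=(7.00,0)
B = A + 3.00·(cos98°, sin98°) = (-0.4175, 2.9708)
|BD| = 7.9903
circle(B,9.00) ∩ circle(D,5.00): a=7.4994, h=4.9758
  candidates: C₊=(8.3943,4.8017) cross=39.759; C₋=(4.6943,-4.4366) cross=-39.759
  mode - wants cross < 0 → take C=(4.6943,-4.4366) (cross=-39.759)
ex = (C−B)/|BC| = (0.5680,-0.8230); ey = (0.8230,0.5680)
P = B + 1.73·ex + -2.64·ey = (-1.6078,0.0475)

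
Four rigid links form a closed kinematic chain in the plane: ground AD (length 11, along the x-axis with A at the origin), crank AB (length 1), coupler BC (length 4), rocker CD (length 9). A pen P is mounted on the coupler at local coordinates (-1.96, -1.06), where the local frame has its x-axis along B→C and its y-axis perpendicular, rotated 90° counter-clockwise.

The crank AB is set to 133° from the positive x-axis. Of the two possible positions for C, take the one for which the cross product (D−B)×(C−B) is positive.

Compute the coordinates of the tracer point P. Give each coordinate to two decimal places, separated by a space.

A=(0,0), D=(11.00,0)
B = A + 1.00·(cos133°, sin133°) = (-0.6820, 0.7314)
|BD| = 11.7049
circle(B,4.00) ∩ circle(D,9.00): a=3.0758, h=2.5572
  candidates: C₊=(2.5476,3.0914) cross=29.932; C₋=(2.2280,-2.0131) cross=-29.932
  mode + wants cross > 0 → take C=(2.5476,3.0914) (cross=29.932)
ex = (C−B)/|BC| = (0.8074,0.5900); ey = (-0.5900,0.8074)
P = B + -1.96·ex + -1.06·ey = (-1.6391,-1.2809)

-1.64 -1.28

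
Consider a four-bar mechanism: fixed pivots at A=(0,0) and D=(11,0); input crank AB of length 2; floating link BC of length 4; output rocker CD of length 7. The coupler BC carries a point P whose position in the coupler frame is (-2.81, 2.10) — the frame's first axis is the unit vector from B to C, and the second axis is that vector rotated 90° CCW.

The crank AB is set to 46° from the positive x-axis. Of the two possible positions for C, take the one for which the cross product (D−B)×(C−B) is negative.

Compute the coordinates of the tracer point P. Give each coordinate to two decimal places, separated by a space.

A=(0,0), D=(11.00,0)
B = A + 2.00·(cos46°, sin46°) = (1.3893, 1.4387)
|BD| = 9.7178
circle(B,4.00) ∩ circle(D,7.00): a=3.1610, h=2.4512
  candidates: C₊=(4.8783,3.3949) cross=23.820; C₋=(4.1526,-1.4535) cross=-23.820
  mode - wants cross < 0 → take C=(4.1526,-1.4535) (cross=-23.820)
ex = (C−B)/|BC| = (0.6908,-0.7230); ey = (0.7230,0.6908)
P = B + -2.81·ex + 2.10·ey = (0.9665,4.9211)

0.97 4.92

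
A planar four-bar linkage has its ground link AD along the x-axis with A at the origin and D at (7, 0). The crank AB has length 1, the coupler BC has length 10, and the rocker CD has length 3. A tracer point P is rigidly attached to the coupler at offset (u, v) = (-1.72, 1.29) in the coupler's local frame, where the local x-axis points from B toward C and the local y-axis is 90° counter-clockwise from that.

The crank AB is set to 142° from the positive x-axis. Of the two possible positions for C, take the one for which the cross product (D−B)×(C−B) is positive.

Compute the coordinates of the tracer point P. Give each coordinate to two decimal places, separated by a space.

-2.69 1.63

A=(0,0), D=(7.00,0)
B = A + 1.00·(cos142°, sin142°) = (-0.7880, 0.6157)
|BD| = 7.8123
circle(B,10.00) ∩ circle(D,3.00): a=9.7303, h=2.3068
  candidates: C₊=(9.0938,2.1485) cross=18.021; C₋=(8.7302,-2.4508) cross=-18.021
  mode + wants cross > 0 → take C=(9.0938,2.1485) (cross=18.021)
ex = (C−B)/|BC| = (0.9882,0.1533); ey = (-0.1533,0.9882)
P = B + -1.72·ex + 1.29·ey = (-2.6854,1.6268)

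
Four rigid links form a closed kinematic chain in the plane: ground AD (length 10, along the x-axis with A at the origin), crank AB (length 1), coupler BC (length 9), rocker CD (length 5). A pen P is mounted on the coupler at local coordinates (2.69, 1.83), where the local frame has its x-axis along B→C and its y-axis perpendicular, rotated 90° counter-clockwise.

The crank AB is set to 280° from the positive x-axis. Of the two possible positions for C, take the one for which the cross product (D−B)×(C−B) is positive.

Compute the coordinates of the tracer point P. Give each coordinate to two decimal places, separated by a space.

1.27 2.08

A=(0,0), D=(10.00,0)
B = A + 1.00·(cos280°, sin280°) = (0.1736, -0.9848)
|BD| = 9.8756
circle(B,9.00) ∩ circle(D,5.00): a=7.7731, h=4.5365
  candidates: C₊=(7.4556,4.3042) cross=44.800; C₋=(8.3604,-4.7235) cross=-44.800
  mode + wants cross > 0 → take C=(7.4556,4.3042) (cross=44.800)
ex = (C−B)/|BC| = (0.8091,0.5877); ey = (-0.5877,0.8091)
P = B + 2.69·ex + 1.83·ey = (1.2747,2.0767)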